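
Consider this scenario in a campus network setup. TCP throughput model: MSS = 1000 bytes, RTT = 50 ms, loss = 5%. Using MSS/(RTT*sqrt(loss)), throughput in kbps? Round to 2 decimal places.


Given: MSS = 1000 bytes, RTT = 50 ms, loss = 5%
RTT in seconds = 50 / 1000 = 0.05
Loss rate = 5% = 0.05
sqrt(loss) = sqrt(0.05) = 0.223606797750
Throughput (bytes/s) = 1000 / (0.05 * 0.223606797750) = 89442.7191
Throughput (kbps) = 89442.7191 * 8 / 1000 = 715.541753 -> 715.54 kbps (2 dp)

715.54


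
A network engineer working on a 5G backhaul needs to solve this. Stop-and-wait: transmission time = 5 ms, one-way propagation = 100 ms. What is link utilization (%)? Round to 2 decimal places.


Given: Ttrans = 5 ms, Tprop = 100 ms
RTT = 2 * Tprop = 2 * 100 = 200 ms
U = Ttrans / (Ttrans + RTT)
U = 5 / (5 + 200)
U = 5 / 205 = 0.02439
U% = 2.44%

2.44


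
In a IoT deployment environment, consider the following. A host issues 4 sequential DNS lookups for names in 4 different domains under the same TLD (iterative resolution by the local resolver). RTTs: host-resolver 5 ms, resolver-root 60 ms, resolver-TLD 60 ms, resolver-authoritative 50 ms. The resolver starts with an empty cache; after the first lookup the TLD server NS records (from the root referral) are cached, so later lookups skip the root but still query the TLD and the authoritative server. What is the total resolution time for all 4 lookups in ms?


Lookup 1 (cold cache): local + root + TLD + auth = 5 + 60 + 60 + 50 = 175 ms
Lookups 2..4 (TLD NS cached -> skip root; new domain -> still ask TLD and auth): local + TLD + auth = 5 + 60 + 50 = 115 ms each
Remaining 3 lookups: 3 * 115 = 345 ms
Total = 175 + 345 = 520 ms

520


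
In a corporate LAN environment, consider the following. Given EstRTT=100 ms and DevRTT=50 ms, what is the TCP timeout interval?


Given: EstRTT = 100 ms, DevRTT = 50 ms
Timeout = EstRTT + 4 * DevRTT
4 * DevRTT = 4 * 50 = 200
Timeout = 100 + 200 = 300 ms

300


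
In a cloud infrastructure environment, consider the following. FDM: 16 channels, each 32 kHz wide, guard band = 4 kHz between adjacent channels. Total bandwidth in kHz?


Given: 16 channels, 32 kHz each, guard = 4 kHz
Channel bandwidth = 16 * 32 = 512 kHz
Guard bands = 15 gaps * 4 kHz = 60 kHz
Total = 512 + 60 = 572 kHz

572


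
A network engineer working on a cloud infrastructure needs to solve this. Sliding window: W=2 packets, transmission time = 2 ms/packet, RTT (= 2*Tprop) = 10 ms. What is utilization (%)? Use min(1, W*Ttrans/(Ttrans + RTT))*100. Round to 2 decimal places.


Given: W = 2, Ttrans = 2 ms, RTT = 10 ms (= 2 * Tprop, Tprop = 5 ms)
Cycle time = Ttrans + RTT = 2 + 10 = 12 ms (first packet sent until its ACK returns)
W * Ttrans = 2 * 2 = 4 ms of sending per cycle
W * Ttrans / (Ttrans + RTT) = 4 / 12 = 0.333333
U = min(1, 0.333333) = 0.333333
U% = 33.33%

33.33


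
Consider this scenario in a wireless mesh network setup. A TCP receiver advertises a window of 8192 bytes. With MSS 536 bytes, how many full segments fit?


Given: RWND = 8192 bytes, MSS = 536 bytes
Full segments = floor(RWND / MSS)
Full segments = floor(8192 / 536)
Full segments = floor(15.2836) = 15

15


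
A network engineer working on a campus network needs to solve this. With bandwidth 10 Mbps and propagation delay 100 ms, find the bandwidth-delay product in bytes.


Given: bandwidth = 10 Mbps, delay = 100 ms
BDP in bits = 10 * 10^6 * 100 / 1000
BDP in bits = 1000000
BDP in bytes = 1000000 / 8 = 125000

125000


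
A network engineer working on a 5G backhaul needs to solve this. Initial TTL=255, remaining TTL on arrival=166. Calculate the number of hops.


Given: initial TTL = 255, received TTL = 166
Hops = initial TTL - received TTL
Hops = 255 - 166 = 89

89


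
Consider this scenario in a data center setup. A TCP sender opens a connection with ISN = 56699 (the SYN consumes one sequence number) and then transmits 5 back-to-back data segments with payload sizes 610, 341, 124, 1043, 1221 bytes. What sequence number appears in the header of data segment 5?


The SYN occupies sequence number ISN = 56699, so the first data byte is ISN + 1 = 56700.
SEQ of data segment i = (ISN + 1) + sum of payload sizes of segments 1..i-1.
Segment 1: SEQ = 56700, payload = 610 bytes
Segment 2: SEQ = 57310, payload = 341 bytes
Segment 3: SEQ = 57651, payload = 124 bytes
Segment 4: SEQ = 57775, payload = 1043 bytes
Segment 5: SEQ = 58818, payload = 1221 bytes
SEQ of segment 5 = 56700 + 610 + 341 + 124 + 1043 = 58818

58818


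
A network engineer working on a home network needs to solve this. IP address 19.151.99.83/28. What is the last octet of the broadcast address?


Given: IP = 19.151.99.83, prefix = /28
Host bits = 32 - 28 = 4
Network last octet = 83 AND mask = 80
Host part size = 2^4 - 1 = 15
Broadcast last octet = 80 OR 15 = 95

95


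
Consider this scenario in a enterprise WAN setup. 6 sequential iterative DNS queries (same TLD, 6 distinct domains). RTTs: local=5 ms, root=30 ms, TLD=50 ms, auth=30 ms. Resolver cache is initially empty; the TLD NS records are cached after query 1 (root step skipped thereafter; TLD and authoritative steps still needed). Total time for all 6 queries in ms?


Lookup 1 (cold cache): local + root + TLD + auth = 5 + 30 + 50 + 30 = 115 ms
Lookups 2..6 (TLD NS cached -> skip root; new domain -> still ask TLD and auth): local + TLD + auth = 5 + 50 + 30 = 85 ms each
Remaining 5 lookups: 5 * 85 = 425 ms
Total = 115 + 425 = 540 ms

540


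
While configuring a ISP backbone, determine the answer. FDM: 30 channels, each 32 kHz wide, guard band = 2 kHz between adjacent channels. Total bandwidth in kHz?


Given: 30 channels, 32 kHz each, guard = 2 kHz
Channel bandwidth = 30 * 32 = 960 kHz
Guard bands = 29 gaps * 2 kHz = 58 kHz
Total = 960 + 58 = 1018 kHz

1018


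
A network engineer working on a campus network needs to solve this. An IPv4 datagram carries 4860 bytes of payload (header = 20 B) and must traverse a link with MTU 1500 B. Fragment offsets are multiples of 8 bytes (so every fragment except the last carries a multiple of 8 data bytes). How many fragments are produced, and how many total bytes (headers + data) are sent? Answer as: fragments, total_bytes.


Max data per non-final fragment = floor((MTU - header)/8)*8 = floor((1500 - 20)/8)*8 = floor(1480/8)*8 = 1480 B
Final fragment needs no 8-byte alignment: it can carry up to MTU - header = 1480 B
Non-final fragments needed = ceil((payload - 1480) / 1480) = ceil(3380/1480) = ceil(2.2838) = 3
Number of fragments = 3 + 1 = 4
Fragment sizes (data): 3 * 1480 B + 420 B (last, 420 <= 1480 OK)
Total bytes sent = payload + n_frags * header = 4860 + 4*20 = 4860 + 80 = 4940 B

4, 4940


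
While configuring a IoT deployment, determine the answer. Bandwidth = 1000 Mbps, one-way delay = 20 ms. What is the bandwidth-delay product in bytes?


Given: bandwidth = 1000 Mbps, delay = 20 ms
BDP in bits = 1000 * 10^6 * 20 / 1000
BDP in bits = 20000000
BDP in bytes = 20000000 / 8 = 2500000

2500000


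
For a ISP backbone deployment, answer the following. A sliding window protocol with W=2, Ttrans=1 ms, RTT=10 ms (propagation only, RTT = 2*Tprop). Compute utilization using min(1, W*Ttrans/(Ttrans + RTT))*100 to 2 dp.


Given: W = 2, Ttrans = 1 ms, RTT = 10 ms (= 2 * Tprop, Tprop = 5 ms)
Cycle time = Ttrans + RTT = 1 + 10 = 11 ms (first packet sent until its ACK returns)
W * Ttrans = 2 * 1 = 2 ms of sending per cycle
W * Ttrans / (Ttrans + RTT) = 2 / 11 = 0.181818
U = min(1, 0.181818) = 0.181818
U% = 18.18%

18.18


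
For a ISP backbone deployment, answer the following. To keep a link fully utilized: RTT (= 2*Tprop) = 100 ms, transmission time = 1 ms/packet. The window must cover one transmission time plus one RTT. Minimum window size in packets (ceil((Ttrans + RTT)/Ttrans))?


Given: Ttrans = 1 ms, RTT = 100 ms (= 2 * Tprop, Tprop = 50 ms)
Time until first ACK returns = Ttrans + RTT = 1 + 100 = 101 ms
Need W * Ttrans >= Ttrans + RTT  ->  W >= (Ttrans + RTT) / Ttrans
(Ttrans + RTT) / Ttrans = 101 / 1 = 101
W_min = ceil(101) = 101

101


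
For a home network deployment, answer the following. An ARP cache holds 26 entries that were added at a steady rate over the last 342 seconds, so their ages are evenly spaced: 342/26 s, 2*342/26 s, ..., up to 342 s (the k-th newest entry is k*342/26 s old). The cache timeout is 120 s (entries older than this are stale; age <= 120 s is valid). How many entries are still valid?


Ages are k * 342/26 s for k = 1..26 (spacing = 13.1538 s).
Entry k is valid iff k * 342/26 <= 120 iff k <= 26 * 120 / 342 = 9.1228
n_valid = floor(9.1228) = 9
(n_stale = 26 - 9 = 17)

9


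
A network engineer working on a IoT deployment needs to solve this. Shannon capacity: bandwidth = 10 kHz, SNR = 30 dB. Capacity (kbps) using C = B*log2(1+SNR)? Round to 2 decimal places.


Given: B = 10 kHz, SNR = 30 dB
SNR linear = 10^(30/10) = 1000
1 + SNR = 1001
log2(1001) = 9.9672262588
C = 10 * 1000 * 9.9672262588 = 99672.2626 bps
C = 99.672263 kbps -> 99.67 kbps (2 dp)

99.67


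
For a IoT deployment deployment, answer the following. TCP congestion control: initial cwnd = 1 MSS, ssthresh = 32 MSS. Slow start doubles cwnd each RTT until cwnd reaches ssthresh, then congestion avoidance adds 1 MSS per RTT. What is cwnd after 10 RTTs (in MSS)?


RTT 0: cwnd = 1 MSS (initial)
RTT 1: cwnd = 2 MSS (slow start, doubled)
RTT 2: cwnd = 4 MSS (slow start, doubled)
RTT 3: cwnd = 8 MSS (slow start, doubled)
RTT 4: cwnd = 16 MSS (slow start, doubled)
RTT 5: cwnd = 32 MSS (slow start, doubled)
RTT 6: cwnd = 33 MSS (congestion avoidance, +1)
RTT 7: cwnd = 34 MSS (congestion avoidance, +1)
RTT 8: cwnd = 35 MSS (congestion avoidance, +1)
RTT 9: cwnd = 36 MSS (congestion avoidance, +1)
RTT 10: cwnd = 37 MSS (congestion avoidance, +1)

37


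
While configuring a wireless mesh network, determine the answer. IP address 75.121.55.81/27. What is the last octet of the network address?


Given: IP = 75.121.55.81, prefix = /27
Subnet mask = 255.255.255.224
Last octet of IP: 81
Last octet of mask: 224
Network last octet = 81 AND 224 = 64

64


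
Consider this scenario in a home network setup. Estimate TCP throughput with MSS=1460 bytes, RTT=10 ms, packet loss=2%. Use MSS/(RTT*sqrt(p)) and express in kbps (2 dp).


Given: MSS = 1460 bytes, RTT = 10 ms, loss = 2%
RTT in seconds = 10 / 1000 = 0.01
Loss rate = 2% = 0.02
sqrt(loss) = sqrt(0.02) = 0.141421356237
Throughput (bytes/s) = 1460 / (0.01 * 0.141421356237) = 1032375.9005
Throughput (kbps) = 1032375.9005 * 8 / 1000 = 8259.007204 -> 8259.01 kbps (2 dp)

8259.01


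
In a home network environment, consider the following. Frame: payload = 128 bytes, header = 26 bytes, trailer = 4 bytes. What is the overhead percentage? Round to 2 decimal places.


Given: payload = 128 B, header = 26 B, trailer = 4 B
Overhead bytes = header + trailer = 26 + 4 = 30
Total frame = payload + overhead = 128 + 30 = 158
Overhead % = 30 / 158 * 100 = 18.9873% -> 18.99% (2 dp)

18.99


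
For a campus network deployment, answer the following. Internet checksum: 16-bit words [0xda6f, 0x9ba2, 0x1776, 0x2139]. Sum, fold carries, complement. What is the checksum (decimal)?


Given words: [0xda6f, 0x9ba2, 0x1776, 0x2139]
Step 1: Sum all words
Raw sum = 55919 + 39842 + 6006 + 8505 = 110272
Step 2: Fold carry: (44736 + 1) = 44737
One's complement = ~44737 & 0xFFFF = 20798

20798


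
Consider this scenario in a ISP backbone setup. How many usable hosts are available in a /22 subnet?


Given: subnet mask /22
Host bits = 32 - 22 = 10
Total addresses = 2^10 = 1024
Usable hosts = 1024 - 2 (network + broadcast) = 1022

1022


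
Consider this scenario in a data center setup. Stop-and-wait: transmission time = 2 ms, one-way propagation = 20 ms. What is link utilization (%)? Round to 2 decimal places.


Given: Ttrans = 2 ms, Tprop = 20 ms
RTT = 2 * Tprop = 2 * 20 = 40 ms
U = Ttrans / (Ttrans + RTT)
U = 2 / (2 + 40)
U = 2 / 42 = 0.047619
U% = 4.76%

4.76


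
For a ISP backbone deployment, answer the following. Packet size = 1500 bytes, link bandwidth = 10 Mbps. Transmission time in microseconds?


Given: packet = 1500 bytes, bandwidth = 10 Mbps
Packet in bits = 1500 * 8 = 12000 bits
Bandwidth = 10 * 10^6 = 10000000 bps
Time = 12000 / 10000000 seconds
Time in us = 12000 * 10^6 / 10000000 = 1200

1200


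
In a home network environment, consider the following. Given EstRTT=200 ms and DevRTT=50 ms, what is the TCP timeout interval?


Given: EstRTT = 200 ms, DevRTT = 50 ms
Timeout = EstRTT + 4 * DevRTT
4 * DevRTT = 4 * 50 = 200
Timeout = 200 + 200 = 400 ms

400


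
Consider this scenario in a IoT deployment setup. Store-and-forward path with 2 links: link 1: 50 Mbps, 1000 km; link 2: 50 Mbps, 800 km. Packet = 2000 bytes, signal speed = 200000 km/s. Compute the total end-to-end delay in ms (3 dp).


Packet = 2000 bytes = 16000 bits. Store-and-forward: sum (t_trans + t_prop) per link.
Link 1: t_trans = 16000/(50*10^6) s = 0.3200 ms; t_prop = 1000/200000 s = 5.0000 ms; subtotal = 5.3200 ms
Link 2: t_trans = 16000/(50*10^6) s = 0.3200 ms; t_prop = 800/200000 s = 4.0000 ms; subtotal = 4.3200 ms
End-to-end = 5.3200 + 4.3200 = 9.6400 ms -> 9.640 ms (3 dp)

9.640


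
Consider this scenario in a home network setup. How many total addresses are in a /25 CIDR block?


Given: CIDR prefix /25
Host bits = 32 - 25 = 7
Total addresses = 2^7 = 128

128


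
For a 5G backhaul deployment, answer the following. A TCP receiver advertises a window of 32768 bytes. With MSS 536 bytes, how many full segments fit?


Given: RWND = 32768 bytes, MSS = 536 bytes
Full segments = floor(RWND / MSS)
Full segments = floor(32768 / 536)
Full segments = floor(61.1343) = 61

61


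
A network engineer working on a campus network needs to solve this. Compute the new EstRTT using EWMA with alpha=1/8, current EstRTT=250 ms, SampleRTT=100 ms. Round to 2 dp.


Given: EstRTT = 250 ms, SampleRTT = 100 ms, alpha = 1/8
New EstRTT = (1 - alpha) * EstRTT + alpha * SampleRTT
(7/8) * 250 = 218.75
(1/8) * 100 = 12.5
New EstRTT = 218.75 + 12.5 = 231.25 ms -> 231.25 ms (2 dp)

231.25


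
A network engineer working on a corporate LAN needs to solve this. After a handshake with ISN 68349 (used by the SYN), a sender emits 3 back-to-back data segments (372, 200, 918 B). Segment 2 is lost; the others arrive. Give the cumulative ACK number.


SYN uses sequence number 68349; first data byte = ISN + 1 = 68350.
Segment 1: SEQ = 68350, len = 372 B, covers [68350, 68721]
Segment 2: SEQ = 68722, len = 200 B, covers [68722, 68921] [LOST]
Segment 3: SEQ = 68922, len = 918 B, covers [68922, 69839]
In-order data received: bytes [68350, 68721] (segments 1..1).
Segment 2 missing -> gap begins at byte 68722; later segments buffered out of order.
Cumulative ACK = next expected in-order byte = 68350 + 372 = 68722

68722


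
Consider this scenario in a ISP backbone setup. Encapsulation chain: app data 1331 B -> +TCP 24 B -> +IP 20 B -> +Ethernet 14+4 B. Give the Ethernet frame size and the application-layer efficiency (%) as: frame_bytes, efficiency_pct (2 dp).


TCP segment = 1331 + 24 = 1355 B
IP packet = 1355 + 20 = 1375 B
Ethernet frame = 1375 + 14 + 4 = 1393 B
Efficiency = app / frame = 1331 / 1393 = 0.955492 = 95.5492% -> 95.55% (2 dp)

1393, 95.55


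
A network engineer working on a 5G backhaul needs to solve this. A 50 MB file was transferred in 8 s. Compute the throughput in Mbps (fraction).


Given: file = 50 MB, time = 8 s
File in Mb = 50 * 8 = 400 Mb
Throughput = 400 / 8 Mbps
Throughput = 50 Mbps

50


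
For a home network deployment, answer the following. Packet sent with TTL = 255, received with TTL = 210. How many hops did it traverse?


Given: initial TTL = 255, received TTL = 210
Hops = initial TTL - received TTL
Hops = 255 - 210 = 45

45


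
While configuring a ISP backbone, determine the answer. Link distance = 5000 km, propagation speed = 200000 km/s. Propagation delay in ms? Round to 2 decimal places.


Given: distance = 5000 km, speed = 200000 km/s
Delay = distance / speed = 5000 / 200000 seconds
Delay in ms = 5000 * 1000 / 200000
Delay = 25.0000 ms
Rounded to 2 dp = 25.00 ms

25.00


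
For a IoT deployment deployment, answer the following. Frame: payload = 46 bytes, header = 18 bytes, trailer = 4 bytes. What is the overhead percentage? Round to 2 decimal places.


Given: payload = 46 B, header = 18 B, trailer = 4 B
Overhead bytes = header + trailer = 18 + 4 = 22
Total frame = payload + overhead = 46 + 22 = 68
Overhead % = 22 / 68 * 100 = 32.3529% -> 32.35% (2 dp)

32.35


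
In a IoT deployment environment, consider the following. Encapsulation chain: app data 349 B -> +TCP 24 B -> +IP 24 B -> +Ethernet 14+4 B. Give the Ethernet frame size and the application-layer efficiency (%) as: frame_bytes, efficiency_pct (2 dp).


TCP segment = 349 + 24 = 373 B
IP packet = 373 + 24 = 397 B
Ethernet frame = 397 + 14 + 4 = 415 B
Efficiency = app / frame = 349 / 415 = 0.840964 = 84.0964% -> 84.10% (2 dp)

415, 84.10


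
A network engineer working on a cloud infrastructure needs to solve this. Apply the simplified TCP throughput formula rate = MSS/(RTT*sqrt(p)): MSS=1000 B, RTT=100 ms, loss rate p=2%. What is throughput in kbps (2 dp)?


Given: MSS = 1000 bytes, RTT = 100 ms, loss = 2%
RTT in seconds = 100 / 1000 = 0.1
Loss rate = 2% = 0.02
sqrt(loss) = sqrt(0.02) = 0.141421356237
Throughput (bytes/s) = 1000 / (0.1 * 0.141421356237) = 70710.6781
Throughput (kbps) = 70710.6781 * 8 / 1000 = 565.685425 -> 565.69 kbps (2 dp)

565.69


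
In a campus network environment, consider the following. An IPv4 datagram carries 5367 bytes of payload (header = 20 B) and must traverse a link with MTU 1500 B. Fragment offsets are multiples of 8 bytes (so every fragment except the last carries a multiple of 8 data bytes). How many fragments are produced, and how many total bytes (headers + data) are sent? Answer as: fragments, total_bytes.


Max data per non-final fragment = floor((MTU - header)/8)*8 = floor((1500 - 20)/8)*8 = floor(1480/8)*8 = 1480 B
Final fragment needs no 8-byte alignment: it can carry up to MTU - header = 1480 B
Non-final fragments needed = ceil((payload - 1480) / 1480) = ceil(3887/1480) = ceil(2.6264) = 3
Number of fragments = 3 + 1 = 4
Fragment sizes (data): 3 * 1480 B + 927 B (last, 927 <= 1480 OK)
Total bytes sent = payload + n_frags * header = 5367 + 4*20 = 5367 + 80 = 5447 B

4, 5447


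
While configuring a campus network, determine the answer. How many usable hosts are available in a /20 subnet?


Given: subnet mask /20
Host bits = 32 - 20 = 12
Total addresses = 2^12 = 4096
Usable hosts = 4096 - 2 (network + broadcast) = 4094

4094


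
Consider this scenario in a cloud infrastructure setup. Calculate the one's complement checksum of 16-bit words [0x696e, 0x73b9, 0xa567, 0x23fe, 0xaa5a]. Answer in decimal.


Given words: [0x696e, 0x73b9, 0xa567, 0x23fe, 0xaa5a]
Step 1: Sum all words
Raw sum = 26990 + 29625 + 42343 + 9214 + 43610 = 151782
Step 2: Fold carry: (20710 + 2) = 20712
One's complement = ~20712 & 0xFFFF = 44823

44823


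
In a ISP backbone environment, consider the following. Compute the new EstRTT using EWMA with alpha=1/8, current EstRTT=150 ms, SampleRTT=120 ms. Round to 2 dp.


Given: EstRTT = 150 ms, SampleRTT = 120 ms, alpha = 1/8
New EstRTT = (1 - alpha) * EstRTT + alpha * SampleRTT
(7/8) * 150 = 131.25
(1/8) * 120 = 15
New EstRTT = 131.25 + 15 = 146.25 ms -> 146.25 ms (2 dp)

146.25


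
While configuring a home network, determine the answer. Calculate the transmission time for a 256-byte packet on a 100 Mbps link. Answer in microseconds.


Given: packet = 256 bytes, bandwidth = 100 Mbps
Packet in bits = 256 * 8 = 2048 bits
Bandwidth = 100 * 10^6 = 100000000 bps
Time = 2048 / 100000000 seconds
Time in us = 2048 * 10^6 / 100000000 = 20.48

20.48


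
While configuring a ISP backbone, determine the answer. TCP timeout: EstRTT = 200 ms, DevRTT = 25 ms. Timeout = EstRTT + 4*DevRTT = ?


Given: EstRTT = 200 ms, DevRTT = 25 ms
Timeout = EstRTT + 4 * DevRTT
4 * DevRTT = 4 * 25 = 100
Timeout = 200 + 100 = 300 ms

300


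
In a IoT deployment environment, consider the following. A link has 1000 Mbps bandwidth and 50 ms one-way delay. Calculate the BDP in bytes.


Given: bandwidth = 1000 Mbps, delay = 50 ms
BDP in bits = 1000 * 10^6 * 50 / 1000
BDP in bits = 50000000
BDP in bytes = 50000000 / 8 = 6250000

6250000


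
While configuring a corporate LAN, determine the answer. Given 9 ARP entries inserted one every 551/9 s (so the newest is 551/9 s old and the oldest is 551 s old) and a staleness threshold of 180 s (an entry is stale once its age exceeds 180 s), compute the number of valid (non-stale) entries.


Ages are k * 551/9 s for k = 1..9 (spacing = 61.2222 s).
Entry k is valid iff k * 551/9 <= 180 iff k <= 9 * 180 / 551 = 2.9401
n_valid = floor(2.9401) = 2
(n_stale = 9 - 2 = 7)

2


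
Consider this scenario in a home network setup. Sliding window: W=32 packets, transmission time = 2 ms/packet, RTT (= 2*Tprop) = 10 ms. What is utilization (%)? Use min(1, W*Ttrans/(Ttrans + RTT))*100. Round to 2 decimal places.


Given: W = 32, Ttrans = 2 ms, RTT = 10 ms (= 2 * Tprop, Tprop = 5 ms)
Cycle time = Ttrans + RTT = 2 + 10 = 12 ms (first packet sent until its ACK returns)
W * Ttrans = 32 * 2 = 64 ms of sending per cycle
W * Ttrans / (Ttrans + RTT) = 64 / 12 = 5.333333
U = min(1, 5.333333) = 1.000000
U% = 100.00%

100.00


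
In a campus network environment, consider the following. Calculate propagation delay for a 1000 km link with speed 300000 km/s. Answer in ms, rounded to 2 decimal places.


Given: distance = 1000 km, speed = 300000 km/s
Delay = distance / speed = 1000 / 300000 seconds
Delay in ms = 1000 * 1000 / 300000
Delay = 3.3333 ms
Rounded to 2 dp = 3.33 ms

3.33


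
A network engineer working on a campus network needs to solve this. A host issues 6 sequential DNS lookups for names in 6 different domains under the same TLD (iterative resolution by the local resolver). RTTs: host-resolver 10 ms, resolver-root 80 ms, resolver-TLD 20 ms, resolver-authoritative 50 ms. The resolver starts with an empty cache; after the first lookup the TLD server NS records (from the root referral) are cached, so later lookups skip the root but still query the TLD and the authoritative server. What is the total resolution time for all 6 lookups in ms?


Lookup 1 (cold cache): local + root + TLD + auth = 10 + 80 + 20 + 50 = 160 ms
Lookups 2..6 (TLD NS cached -> skip root; new domain -> still ask TLD and auth): local + TLD + auth = 10 + 20 + 50 = 80 ms each
Remaining 5 lookups: 5 * 80 = 400 ms
Total = 160 + 400 = 560 ms

560


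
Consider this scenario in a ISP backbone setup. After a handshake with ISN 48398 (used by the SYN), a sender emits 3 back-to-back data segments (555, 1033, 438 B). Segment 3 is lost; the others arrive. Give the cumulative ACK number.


SYN uses sequence number 48398; first data byte = ISN + 1 = 48399.
Segment 1: SEQ = 48399, len = 555 B, covers [48399, 48953]
Segment 2: SEQ = 48954, len = 1033 B, covers [48954, 49986]
Segment 3: SEQ = 49987, len = 438 B, covers [49987, 50424] [LOST]
In-order data received: bytes [48399, 49986] (segments 1..2).
Segment 3 missing -> gap begins at byte 49987.
Cumulative ACK = next expected in-order byte = 48399 + 555 + 1033 = 49987

49987


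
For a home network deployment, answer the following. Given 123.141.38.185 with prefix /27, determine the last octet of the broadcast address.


Given: IP = 123.141.38.185, prefix = /27
Host bits = 32 - 27 = 5
Network last octet = 185 AND mask = 160
Host part size = 2^5 - 1 = 31
Broadcast last octet = 160 OR 31 = 191

191


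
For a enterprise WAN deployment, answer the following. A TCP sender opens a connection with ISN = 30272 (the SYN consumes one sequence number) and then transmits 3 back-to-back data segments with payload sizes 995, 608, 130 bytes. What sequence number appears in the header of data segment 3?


The SYN occupies sequence number ISN = 30272, so the first data byte is ISN + 1 = 30273.
SEQ of data segment i = (ISN + 1) + sum of payload sizes of segments 1..i-1.
Segment 1: SEQ = 30273, payload = 995 bytes
Segment 2: SEQ = 31268, payload = 608 bytes
Segment 3: SEQ = 31876, payload = 130 bytes
SEQ of segment 3 = 30273 + 995 + 608 = 31876

31876


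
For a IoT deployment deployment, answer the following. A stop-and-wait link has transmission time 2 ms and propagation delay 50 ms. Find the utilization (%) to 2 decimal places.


Given: Ttrans = 2 ms, Tprop = 50 ms
RTT = 2 * Tprop = 2 * 50 = 100 ms
U = Ttrans / (Ttrans + RTT)
U = 2 / (2 + 100)
U = 2 / 102 = 0.019608
U% = 1.96%

1.96


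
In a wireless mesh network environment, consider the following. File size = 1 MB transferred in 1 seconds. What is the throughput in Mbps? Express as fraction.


Given: file = 1 MB, time = 1 s
File in Mb = 1 * 8 = 8 Mb
Throughput = 8 / 1 Mbps
Throughput = 8 Mbps

8


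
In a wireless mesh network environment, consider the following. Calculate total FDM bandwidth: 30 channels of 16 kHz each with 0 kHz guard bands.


Given: 30 channels, 16 kHz each, guard = 0 kHz
Channel bandwidth = 30 * 16 = 480 kHz
Guard bands = 29 gaps * 0 kHz = 0 kHz
Total = 480 + 0 = 480 kHz

480


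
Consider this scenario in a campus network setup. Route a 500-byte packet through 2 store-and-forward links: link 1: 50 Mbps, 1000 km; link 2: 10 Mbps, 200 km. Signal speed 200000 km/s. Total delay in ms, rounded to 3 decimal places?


Packet = 500 bytes = 4000 bits. Store-and-forward: sum (t_trans + t_prop) per link.
Link 1: t_trans = 4000/(50*10^6) s = 0.0800 ms; t_prop = 1000/200000 s = 5.0000 ms; subtotal = 5.0800 ms
Link 2: t_trans = 4000/(10*10^6) s = 0.4000 ms; t_prop = 200/200000 s = 1.0000 ms; subtotal = 1.4000 ms
End-to-end = 5.0800 + 1.4000 = 6.4800 ms -> 6.480 ms (3 dp)

6.480


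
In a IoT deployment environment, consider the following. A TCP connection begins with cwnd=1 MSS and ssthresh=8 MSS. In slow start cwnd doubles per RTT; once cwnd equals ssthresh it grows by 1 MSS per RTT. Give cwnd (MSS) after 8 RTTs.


RTT 0: cwnd = 1 MSS (initial)
RTT 1: cwnd = 2 MSS (slow start, doubled)
RTT 2: cwnd = 4 MSS (slow start, doubled)
RTT 3: cwnd = 8 MSS (slow start, doubled)
RTT 4: cwnd = 9 MSS (congestion avoidance, +1)
RTT 5: cwnd = 10 MSS (congestion avoidance, +1)
RTT 6: cwnd = 11 MSS (congestion avoidance, +1)
RTT 7: cwnd = 12 MSS (congestion avoidance, +1)
RTT 8: cwnd = 13 MSS (congestion avoidance, +1)

13


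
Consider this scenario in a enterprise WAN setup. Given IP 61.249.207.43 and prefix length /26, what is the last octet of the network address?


Given: IP = 61.249.207.43, prefix = /26
Subnet mask = 255.255.255.192
Last octet of IP: 43
Last octet of mask: 192
Network last octet = 43 AND 192 = 0

0


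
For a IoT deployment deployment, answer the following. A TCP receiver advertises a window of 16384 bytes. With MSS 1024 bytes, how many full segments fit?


Given: RWND = 16384 bytes, MSS = 1024 bytes
Full segments = floor(RWND / MSS)
Full segments = floor(16384 / 1024)
Full segments = floor(16.0) = 16

16


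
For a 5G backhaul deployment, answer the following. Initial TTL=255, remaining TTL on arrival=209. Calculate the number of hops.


Given: initial TTL = 255, received TTL = 209
Hops = initial TTL - received TTL
Hops = 255 - 209 = 46

46


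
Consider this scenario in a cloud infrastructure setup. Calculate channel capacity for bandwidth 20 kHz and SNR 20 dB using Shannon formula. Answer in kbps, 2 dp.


Given: B = 20 kHz, SNR = 20 dB
SNR linear = 10^(20/10) = 100
1 + SNR = 101
log2(101) = 6.6582114828
C = 20 * 1000 * 6.6582114828 = 133164.2297 bps
C = 133.164230 kbps -> 133.16 kbps (2 dp)

133.16


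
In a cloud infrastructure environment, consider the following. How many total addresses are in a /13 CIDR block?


Given: CIDR prefix /13
Host bits = 32 - 13 = 19
Total addresses = 2^19 = 524288

524288


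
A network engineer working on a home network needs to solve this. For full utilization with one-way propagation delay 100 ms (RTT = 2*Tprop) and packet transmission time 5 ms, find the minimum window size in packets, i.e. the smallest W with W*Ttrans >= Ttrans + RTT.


Given: Ttrans = 5 ms, RTT = 200 ms (= 2 * Tprop, Tprop = 100 ms)
Time until first ACK returns = Ttrans + RTT = 5 + 200 = 205 ms
Need W * Ttrans >= Ttrans + RTT  ->  W >= (Ttrans + RTT) / Ttrans
(Ttrans + RTT) / Ttrans = 205 / 5 = 41
W_min = ceil(41) = 41

41


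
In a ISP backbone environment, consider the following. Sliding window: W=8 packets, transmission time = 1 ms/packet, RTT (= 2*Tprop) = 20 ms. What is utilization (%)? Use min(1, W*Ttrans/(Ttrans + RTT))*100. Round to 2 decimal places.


Given: W = 8, Ttrans = 1 ms, RTT = 20 ms (= 2 * Tprop, Tprop = 10 ms)
Cycle time = Ttrans + RTT = 1 + 20 = 21 ms (first packet sent until its ACK returns)
W * Ttrans = 8 * 1 = 8 ms of sending per cycle
W * Ttrans / (Ttrans + RTT) = 8 / 21 = 0.380952
U = min(1, 0.380952) = 0.380952
U% = 38.10%

38.10


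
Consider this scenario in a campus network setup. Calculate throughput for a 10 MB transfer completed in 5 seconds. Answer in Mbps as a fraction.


Given: file = 10 MB, time = 5 s
File in Mb = 10 * 8 = 80 Mb
Throughput = 80 / 5 Mbps
Throughput = 16 Mbps

16


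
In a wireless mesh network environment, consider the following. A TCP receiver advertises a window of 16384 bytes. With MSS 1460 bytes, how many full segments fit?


Given: RWND = 16384 bytes, MSS = 1460 bytes
Full segments = floor(RWND / MSS)
Full segments = floor(16384 / 1460)
Full segments = floor(11.2219) = 11

11


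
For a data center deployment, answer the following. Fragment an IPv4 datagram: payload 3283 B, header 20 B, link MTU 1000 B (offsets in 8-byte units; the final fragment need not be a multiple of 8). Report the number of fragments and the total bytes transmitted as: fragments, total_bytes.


Max data per non-final fragment = floor((MTU - header)/8)*8 = floor((1000 - 20)/8)*8 = floor(980/8)*8 = 976 B
Final fragment needs no 8-byte alignment: it can carry up to MTU - header = 980 B
Non-final fragments needed = ceil((payload - 980) / 976) = ceil(2303/976) = ceil(2.3596) = 3
Number of fragments = 3 + 1 = 4
Fragment sizes (data): 3 * 976 B + 355 B (last, 355 <= 980 OK)
Total bytes sent = payload + n_frags * header = 3283 + 4*20 = 3283 + 80 = 3363 B

4, 3363


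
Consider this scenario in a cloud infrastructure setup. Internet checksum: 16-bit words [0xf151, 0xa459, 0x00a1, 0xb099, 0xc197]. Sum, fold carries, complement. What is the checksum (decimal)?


Given words: [0xf151, 0xa459, 0x00a1, 0xb099, 0xc197]
Step 1: Sum all words
Raw sum = 61777 + 42073 + 161 + 45209 + 49559 = 198779
Step 2: Fold carry: (2171 + 3) = 2174
One's complement = ~2174 & 0xFFFF = 63361

63361


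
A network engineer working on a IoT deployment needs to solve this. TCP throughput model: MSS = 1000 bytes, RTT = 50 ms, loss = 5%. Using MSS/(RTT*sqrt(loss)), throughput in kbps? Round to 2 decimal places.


Given: MSS = 1000 bytes, RTT = 50 ms, loss = 5%
RTT in seconds = 50 / 1000 = 0.05
Loss rate = 5% = 0.05
sqrt(loss) = sqrt(0.05) = 0.223606797750
Throughput (bytes/s) = 1000 / (0.05 * 0.223606797750) = 89442.7191
Throughput (kbps) = 89442.7191 * 8 / 1000 = 715.541753 -> 715.54 kbps (2 dp)

715.54


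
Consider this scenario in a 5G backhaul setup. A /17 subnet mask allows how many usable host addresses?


Given: subnet mask /17
Host bits = 32 - 17 = 15
Total addresses = 2^15 = 32768
Usable hosts = 32768 - 2 (network + broadcast) = 32766

32766


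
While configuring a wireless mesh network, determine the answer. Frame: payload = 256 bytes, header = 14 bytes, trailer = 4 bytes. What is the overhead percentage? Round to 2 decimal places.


Given: payload = 256 B, header = 14 B, trailer = 4 B
Overhead bytes = header + trailer = 14 + 4 = 18
Total frame = payload + overhead = 256 + 18 = 274
Overhead % = 18 / 274 * 100 = 6.5693% -> 6.57% (2 dp)

6.57


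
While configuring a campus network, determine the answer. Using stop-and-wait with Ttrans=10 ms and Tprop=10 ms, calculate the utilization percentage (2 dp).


Given: Ttrans = 10 ms, Tprop = 10 ms
RTT = 2 * Tprop = 2 * 10 = 20 ms
U = Ttrans / (Ttrans + RTT)
U = 10 / (10 + 20)
U = 10 / 30 = 0.333333
U% = 33.33%

33.33


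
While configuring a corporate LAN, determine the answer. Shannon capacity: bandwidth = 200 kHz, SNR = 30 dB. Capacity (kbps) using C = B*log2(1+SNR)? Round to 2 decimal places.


Given: B = 200 kHz, SNR = 30 dB
SNR linear = 10^(30/10) = 1000
1 + SNR = 1001
log2(1001) = 9.9672262588
C = 200 * 1000 * 9.9672262588 = 1993445.2518 bps
C = 1993.445252 kbps -> 1993.45 kbps (2 dp)

1993.45


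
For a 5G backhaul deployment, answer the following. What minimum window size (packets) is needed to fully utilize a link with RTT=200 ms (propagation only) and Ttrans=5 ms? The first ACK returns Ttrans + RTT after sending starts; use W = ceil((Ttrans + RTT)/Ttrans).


Given: Ttrans = 5 ms, RTT = 200 ms (= 2 * Tprop, Tprop = 100 ms)
Time until first ACK returns = Ttrans + RTT = 5 + 200 = 205 ms
Need W * Ttrans >= Ttrans + RTT  ->  W >= (Ttrans + RTT) / Ttrans
(Ttrans + RTT) / Ttrans = 205 / 5 = 41
W_min = ceil(41) = 41

41


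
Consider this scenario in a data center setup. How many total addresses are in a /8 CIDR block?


Given: CIDR prefix /8
Host bits = 32 - 8 = 24
Total addresses = 2^24 = 16777216

16777216


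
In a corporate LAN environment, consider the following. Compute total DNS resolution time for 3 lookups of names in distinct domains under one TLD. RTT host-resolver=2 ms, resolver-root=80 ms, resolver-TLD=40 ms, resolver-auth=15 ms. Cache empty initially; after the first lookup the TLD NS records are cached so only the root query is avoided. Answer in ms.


Lookup 1 (cold cache): local + root + TLD + auth = 2 + 80 + 40 + 15 = 137 ms
Lookups 2..3 (TLD NS cached -> skip root; new domain -> still ask TLD and auth): local + TLD + auth = 2 + 40 + 15 = 57 ms each
Remaining 2 lookups: 2 * 57 = 114 ms
Total = 137 + 114 = 251 ms

251


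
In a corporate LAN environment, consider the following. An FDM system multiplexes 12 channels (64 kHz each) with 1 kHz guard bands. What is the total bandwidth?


Given: 12 channels, 64 kHz each, guard = 1 kHz
Channel bandwidth = 12 * 64 = 768 kHz
Guard bands = 11 gaps * 1 kHz = 11 kHz
Total = 768 + 11 = 779 kHz

779


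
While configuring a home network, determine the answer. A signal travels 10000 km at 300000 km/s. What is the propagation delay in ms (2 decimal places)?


Given: distance = 10000 km, speed = 300000 km/s
Delay = distance / speed = 10000 / 300000 seconds
Delay in ms = 10000 * 1000 / 300000
Delay = 33.3333 ms
Rounded to 2 dp = 33.33 ms

33.33


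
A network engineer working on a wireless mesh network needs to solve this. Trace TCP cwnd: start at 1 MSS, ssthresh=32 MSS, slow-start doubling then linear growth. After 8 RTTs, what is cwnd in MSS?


RTT 0: cwnd = 1 MSS (initial)
RTT 1: cwnd = 2 MSS (slow start, doubled)
RTT 2: cwnd = 4 MSS (slow start, doubled)
RTT 3: cwnd = 8 MSS (slow start, doubled)
RTT 4: cwnd = 16 MSS (slow start, doubled)
RTT 5: cwnd = 32 MSS (slow start, doubled)
RTT 6: cwnd = 33 MSS (congestion avoidance, +1)
RTT 7: cwnd = 34 MSS (congestion avoidance, +1)
RTT 8: cwnd = 35 MSS (congestion avoidance, +1)

35


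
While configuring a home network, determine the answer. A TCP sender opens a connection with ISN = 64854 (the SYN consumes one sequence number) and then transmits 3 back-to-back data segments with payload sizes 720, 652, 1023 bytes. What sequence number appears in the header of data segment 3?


The SYN occupies sequence number ISN = 64854, so the first data byte is ISN + 1 = 64855.
SEQ of data segment i = (ISN + 1) + sum of payload sizes of segments 1..i-1.
Segment 1: SEQ = 64855, payload = 720 bytes
Segment 2: SEQ = 65575, payload = 652 bytes
Segment 3: SEQ = 66227, payload = 1023 bytes
SEQ of segment 3 = 64855 + 720 + 652 = 66227

66227


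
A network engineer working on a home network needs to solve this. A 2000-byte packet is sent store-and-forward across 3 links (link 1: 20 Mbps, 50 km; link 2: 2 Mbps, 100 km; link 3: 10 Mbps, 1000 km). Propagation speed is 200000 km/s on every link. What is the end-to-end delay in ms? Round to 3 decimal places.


Packet = 2000 bytes = 16000 bits. Store-and-forward: sum (t_trans + t_prop) per link.
Link 1: t_trans = 16000/(20*10^6) s = 0.8000 ms; t_prop = 50/200000 s = 0.2500 ms; subtotal = 1.0500 ms
Link 2: t_trans = 16000/(2*10^6) s = 8.0000 ms; t_prop = 100/200000 s = 0.5000 ms; subtotal = 8.5000 ms
Link 3: t_trans = 16000/(10*10^6) s = 1.6000 ms; t_prop = 1000/200000 s = 5.0000 ms; subtotal = 6.6000 ms
End-to-end = 1.0500 + 8.5000 + 6.6000 = 16.1500 ms -> 16.150 ms (3 dp)

16.150


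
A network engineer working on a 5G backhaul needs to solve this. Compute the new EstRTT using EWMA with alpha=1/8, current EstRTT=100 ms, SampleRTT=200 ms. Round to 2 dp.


Given: EstRTT = 100 ms, SampleRTT = 200 ms, alpha = 1/8
New EstRTT = (1 - alpha) * EstRTT + alpha * SampleRTT
(7/8) * 100 = 87.5
(1/8) * 200 = 25
New EstRTT = 87.5 + 25 = 112.5 ms -> 112.50 ms (2 dp)

112.50


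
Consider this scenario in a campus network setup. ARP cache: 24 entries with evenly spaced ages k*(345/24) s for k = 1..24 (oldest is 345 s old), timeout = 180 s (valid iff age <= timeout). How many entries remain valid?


Ages are k * 345/24 s for k = 1..24 (spacing = 14.3750 s).
Entry k is valid iff k * 345/24 <= 180 iff k <= 24 * 180 / 345 = 12.5217
n_valid = floor(12.5217) = 12
(n_stale = 24 - 12 = 12)

12


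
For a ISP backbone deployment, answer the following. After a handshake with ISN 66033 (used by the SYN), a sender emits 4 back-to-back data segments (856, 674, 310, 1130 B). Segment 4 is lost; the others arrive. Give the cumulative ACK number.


SYN uses sequence number 66033; first data byte = ISN + 1 = 66034.
Segment 1: SEQ = 66034, len = 856 B, covers [66034, 66889]
Segment 2: SEQ = 66890, len = 674 B, covers [66890, 67563]
Segment 3: SEQ = 67564, len = 310 B, covers [67564, 67873]
Segment 4: SEQ = 67874, len = 1130 B, covers [67874, 69003] [LOST]
In-order data received: bytes [66034, 67873] (segments 1..3).
Segment 4 missing -> gap begins at byte 67874.
Cumulative ACK = next expected in-order byte = 66034 + 856 + 674 + 310 = 67874

67874


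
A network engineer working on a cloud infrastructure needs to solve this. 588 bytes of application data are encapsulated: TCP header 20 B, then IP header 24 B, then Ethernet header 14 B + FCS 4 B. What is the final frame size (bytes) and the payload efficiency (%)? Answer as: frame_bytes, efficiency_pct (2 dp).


TCP segment = 588 + 20 = 608 B
IP packet = 608 + 24 = 632 B
Ethernet frame = 632 + 14 + 4 = 650 B
Efficiency = app / frame = 588 / 650 = 0.904615 = 90.4615% -> 90.46% (2 dp)

650, 90.46


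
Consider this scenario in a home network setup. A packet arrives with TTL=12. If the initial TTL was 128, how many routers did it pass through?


Given: initial TTL = 128, received TTL = 12
Hops = initial TTL - received TTL
Hops = 128 - 12 = 116

116


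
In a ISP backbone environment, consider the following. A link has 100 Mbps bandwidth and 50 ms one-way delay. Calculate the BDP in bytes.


Given: bandwidth = 100 Mbps, delay = 50 ms
BDP in bits = 100 * 10^6 * 50 / 1000
BDP in bits = 5000000
BDP in bytes = 5000000 / 8 = 625000

625000


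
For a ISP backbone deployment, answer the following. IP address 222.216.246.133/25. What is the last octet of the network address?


Given: IP = 222.216.246.133, prefix = /25
Subnet mask = 255.255.255.128
Last octet of IP: 133
Last octet of mask: 128
Network last octet = 133 AND 128 = 128

128


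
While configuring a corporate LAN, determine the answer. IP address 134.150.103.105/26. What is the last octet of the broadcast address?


Given: IP = 134.150.103.105, prefix = /26
Host bits = 32 - 26 = 6
Network last octet = 105 AND mask = 64
Host part size = 2^6 - 1 = 63
Broadcast last octet = 64 OR 63 = 127

127
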